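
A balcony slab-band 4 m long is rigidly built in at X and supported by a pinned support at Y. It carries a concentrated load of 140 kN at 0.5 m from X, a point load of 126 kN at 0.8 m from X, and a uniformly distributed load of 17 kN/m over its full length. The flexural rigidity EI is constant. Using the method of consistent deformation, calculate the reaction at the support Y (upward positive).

Release the roller at Y. Primary structure: cantilever fixed at X.
Downward deflection at the released point Y due to the loads:
  point load 140 at a = 0.5: Pa²(3L − a)/(6EI) = 67.08/EI
  point load 126 at a = 0.8: Pa²(3L − a)/(6EI) = 150.5/EI
  UDL 17: wL⁴/(8EI) = 544/EI
  δ_0 = 761.6/EI
Tip deflection under a unit load at Y: L³/(3EI) = 21.33/EI.
Compatibility at Y: δ_0 − R_Y·δ_{YY} = 0, so R_Y = 761.6/21.33 = 35.7 kN.

R_Y = 35.7 kN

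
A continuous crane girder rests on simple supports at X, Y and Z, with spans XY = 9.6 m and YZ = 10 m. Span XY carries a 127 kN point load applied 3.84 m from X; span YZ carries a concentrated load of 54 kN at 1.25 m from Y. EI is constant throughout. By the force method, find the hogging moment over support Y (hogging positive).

Insert a hinge at Y; M_Y is the redundant, and each span becomes simply supported.
Discontinuity in slope at Y on the released structure — sum the simple-span end rotations:
  span XY: point load 127 at a = 3.84: Pab(L + a)/(6LEI) = 655.4/EI
  span YZ: point load 54 at a = 1.25: Pab(L + b)/(6LEI) = 184.6/EI
  relative rotation θ_0 = (655.4 + 184.6)/EI = 840/EI
A unit hogging moment at Y produces rotation L₁/(3EI) + L₂/(3EI) = 6.533/EI.
Compatibility: M_Y·(L₁+L₂)/(3EI) = θ_0, giving M_Y = 128.6 kN·m (hogging).

M_Y = 128.6 kN·m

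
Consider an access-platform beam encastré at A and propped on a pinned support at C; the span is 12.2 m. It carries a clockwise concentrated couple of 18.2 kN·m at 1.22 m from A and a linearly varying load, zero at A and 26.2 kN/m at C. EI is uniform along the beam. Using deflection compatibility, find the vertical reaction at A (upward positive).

R_A = 71.49 kN

Release the roller at C. Primary structure: cantilever fixed at A.
Primary-structure tip deflection at C by superposition:
  clockwise couple 18.2 at a = 1.22: M₀a(2L − a)/(2EI) = 257.3/EI
  triangular load, peak 26.2 at the free end: 11w₀L⁴/(120EI) = 53205/EI
  δ_0 = 53462/EI
Tip deflection under a unit load at C: L³/(3EI) = 605.3/EI.
The prop prevents deflection at C: R_C = δ_0/δ_{CC} = 53462/605.3 = 88.33 kN.
Vertical equilibrium: R_A = ΣP − R_C = 159.8 − 88.33 = 71.49 kN.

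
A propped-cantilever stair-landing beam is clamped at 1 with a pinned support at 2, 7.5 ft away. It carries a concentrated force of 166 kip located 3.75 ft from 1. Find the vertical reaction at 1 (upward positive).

Release the roller at 2. Primary structure: cantilever fixed at 1.
Downward deflection at the released point 2 due to the loads:
  point load 166 at a = 3.75: Pa²(3L − a)/(6EI) = 7295/EI
Flexibility coefficient — unit upward force at 2: δ_{22} = L³/(3EI) = 140.6/EI.
Compatibility at 2: δ_0 − R_2·δ_{22} = 0, so R_2 = 7295/140.6 = 51.88 kip.
Vertical equilibrium: R_1 = ΣP − R_2 = 166 − 51.88 = 114.1 kip.

R_1 = 114.1 kip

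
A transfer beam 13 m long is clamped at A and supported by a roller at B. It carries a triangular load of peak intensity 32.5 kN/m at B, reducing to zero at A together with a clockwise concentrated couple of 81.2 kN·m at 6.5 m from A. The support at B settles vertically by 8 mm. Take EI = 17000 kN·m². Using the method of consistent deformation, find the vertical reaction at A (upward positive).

R_A = 88.22 kN

Release the roller at B. Primary structure: cantilever fixed at A.
Free-end deflection of the primary structure under the applied loading (downward +):
  triangular load, peak 32.5 at the free end: 11w₀L⁴/(120EI) = 85088/EI
  clockwise couple 81.2 at a = 6.5: M₀a(2L − a)/(2EI) = 5146/EI
  δ_0 = 90234/EI
Flexibility coefficient — unit upward force at B: δ_{BB} = L³/(3EI) = 732.3/EI.
With EI = 17000 kN·m²: δ_0 = 5.3079 m and δ_{BB} = 0.043078 m/kN.
Compatibility — the beam at B must follow the support down by 0.008 m: δ_0 − R_B·δ_{BB} = 0.008, so R_B = (5.3079 − 0.008)/0.043078 = 123 kN.
Vertical equilibrium: R_A = ΣP − R_B = 211.2 − 123 = 88.22 kN.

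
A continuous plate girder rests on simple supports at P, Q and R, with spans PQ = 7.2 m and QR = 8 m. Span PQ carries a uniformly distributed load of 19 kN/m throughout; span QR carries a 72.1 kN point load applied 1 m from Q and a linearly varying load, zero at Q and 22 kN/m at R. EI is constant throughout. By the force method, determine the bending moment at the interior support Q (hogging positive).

Take M_Q as the redundant. Released structure: two simple spans PQ and QR with a hinge at Q.
End slopes at the hinge Q, treating each span as simply supported:
  span PQ: UDL 19: wL³/(24EI) = 295.5/EI
  span QR: point load 72.1 at a = 1: Pab(L + b)/(6LEI) = 157.7/EI
  span QR: triangular load, peak 22: 7w₀L³/(360EI) = 219/EI
  relative rotation θ_0 = (295.5 + 376.7)/EI = 672.2/EI
A unit hogging moment at Q produces rotation L₁/(3EI) + L₂/(3EI) = 5.067/EI.
Compatibility: M_Q·(L₁+L₂)/(3EI) = θ_0, giving M_Q = 132.7 kN·m (hogging).

M_Q = 132.7 kN·m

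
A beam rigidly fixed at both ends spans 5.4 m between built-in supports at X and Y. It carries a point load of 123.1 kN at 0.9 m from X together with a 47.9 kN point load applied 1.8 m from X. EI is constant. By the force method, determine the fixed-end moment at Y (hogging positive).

Take the two fixed-end moments M_X, M_Y as redundants; the released structure is the simple span XY.
On the primary (simply-supported) span, the end slopes from the loading are:
  at X: point load 123.1 at a = 0.9: Pab(L + b)/(6LEI) = 152.3/EI
  at Y: point load 123.1 at a = 0.9: Pab(L + a)/(6LEI) = 96.94/EI
  at X: point load 47.9 at a = 1.8: Pab(L + b)/(6LEI) = 86.22/EI
  at Y: point load 47.9 at a = 1.8: Pab(L + a)/(6LEI) = 68.98/EI
  θ_X0 = 238.6/EI,  θ_Y0 = 165.9/EI
Flexibility coefficients: a unit moment at one end gives L/(3EI) there and L/(6EI) at the far end, so f₁₁ = f₂₂ = 1.8/EI and f₁₂ = f₂₁ = 0.9/EI.
Compatibility — zero rotation at each built-in end:
  1.8 M_X + 0.9 M_Y = 238.6
  0.9 M_X + 1.8 M_Y = 165.9
Solving the pair gives M_X = 115.3 kN·m and M_Y = 34.55 kN·m (hogging).

M_Y = 34.55 kN·m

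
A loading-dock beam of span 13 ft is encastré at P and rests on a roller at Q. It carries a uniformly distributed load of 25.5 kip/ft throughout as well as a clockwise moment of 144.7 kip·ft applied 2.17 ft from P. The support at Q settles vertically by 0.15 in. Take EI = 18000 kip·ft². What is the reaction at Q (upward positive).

R_Q = 129.1 kip

Take the reaction at Q as the redundant and release it; the primary structure is a cantilever fixed at P.
Free-end deflection of the primary structure under the applied loading (downward +):
  UDL 25.5: wL⁴/(8EI) = 91038/EI
  clockwise couple 144.7 at a = 2.17: M₀a(2L − a)/(2EI) = 3741/EI
  δ_0 = 94779/EI
Tip deflection under a unit load at Q: L³/(3EI) = 732.3/EI.
With EI = 18000 kip·ft²: δ_0 = 5.2655 ft and δ_{QQ} = 0.040685 ft/kip.
Compatibility — the beam at Q must follow the support down by 0.0125 ft: δ_0 − R_Q·δ_{QQ} = 0.0125, so R_Q = (5.2655 − 0.0125)/0.040685 = 129.1 kip.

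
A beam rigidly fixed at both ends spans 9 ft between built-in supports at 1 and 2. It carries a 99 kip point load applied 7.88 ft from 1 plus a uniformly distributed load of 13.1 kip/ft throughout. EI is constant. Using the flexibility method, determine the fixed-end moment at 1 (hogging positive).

M_1 = 100.5 kip·ft

Release both end moments; the primary structure is a simply-supported span 12 with redundants M_1 and M_2.
On the primary (simply-supported) span, the end slopes from the loading are:
  at 1: point load 99 at a = 7.88: Pab(L + b)/(6LEI) = 163.7/EI
  at 2: point load 99 at a = 7.88: Pab(L + a)/(6LEI) = 273.1/EI
  at 1: UDL 13.1: wL³/(24EI) = 397.9/EI
  at 2: UDL 13.1: wL³/(24EI) = 397.9/EI
  θ_10 = 561.7/EI,  θ_20 = 671/EI
Flexibility coefficients: a unit moment at one end gives L/(3EI) there and L/(6EI) at the far end, so f₁₁ = f₂₂ = 3/EI and f₁₂ = f₂₁ = 1.5/EI.
Compatibility — zero rotation at each built-in end:
  3 M_1 + 1.5 M_2 = 561.7
  1.5 M_1 + 3 M_2 = 671
Solving the pair gives M_1 = 100.5 kip·ft and M_2 = 173.4 kip·ft (hogging).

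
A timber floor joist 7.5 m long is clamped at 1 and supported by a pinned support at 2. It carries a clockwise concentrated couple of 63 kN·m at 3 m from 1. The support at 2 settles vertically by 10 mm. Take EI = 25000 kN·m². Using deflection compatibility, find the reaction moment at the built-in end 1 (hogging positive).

M_1 = 15.85 kN·m

Release the roller at 2. Primary structure: cantilever fixed at 1.
Downward deflection at the released point 2 due to the loads:
  clockwise couple 63 at a = 3: M₀a(2L − a)/(2EI) = 1134/EI
Flexibility coefficient — unit upward force at 2: δ_{22} = L³/(3EI) = 140.6/EI.
With EI = 25000 kN·m²: δ_0 = 0.04536 m and δ_{22} = 0.005625 m/kN.
Compatibility — the beam at 2 must follow the support down by 0.01 m: δ_0 − R_2·δ_{22} = 0.01, so R_2 = (0.04536 − 0.01)/0.005625 = 6.286 kN.
Moment equilibrium about 1: M_1 = Σ(load moments about 1) − R_2·L = 63 − 6.286×7.5 = 15.85 kN·m.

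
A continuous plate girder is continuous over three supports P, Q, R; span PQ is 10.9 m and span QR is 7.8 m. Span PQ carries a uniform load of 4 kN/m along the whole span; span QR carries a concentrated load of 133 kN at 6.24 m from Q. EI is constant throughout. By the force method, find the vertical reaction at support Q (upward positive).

Release continuity at Q by inserting a hinge; the redundant is the internal moment M_Q. The primary structure is two simply-supported spans PQ and QR.
Discontinuity in slope at Q on the released structure — sum the simple-span end rotations:
  span PQ: UDL 4: wL³/(24EI) = 215.8/EI
  span QR: point load 133 at a = 6.24: Pab(L + b)/(6LEI) = 258.9/EI
  relative rotation θ_0 = (215.8 + 258.9)/EI = 474.8/EI
A unit hogging moment at Q produces rotation L₁/(3EI) + L₂/(3EI) = 6.233/EI.
Compatibility: M_Q·(L₁+L₂)/(3EI) = θ_0, giving M_Q = 76.17 kN·m (hogging).
Span PQ, ΣM about P with M_Q applied at Q: R_Q^{PQ}·10.9 = 237.6 + 76.17, so R_Q^{PQ} = 28.79 kN and R_P = 43.6 − 28.79 = 14.81 kN.
Span QR, ΣM about R: R_Q^{QR}·7.8 = 207.5 + 76.17, so R_Q^{QR} = 36.36 kN and R_R = 133 − 36.36 = 96.64 kN.
R_Q = 28.79 + 36.36 = 65.15 kN.

R_Q = 65.15 kN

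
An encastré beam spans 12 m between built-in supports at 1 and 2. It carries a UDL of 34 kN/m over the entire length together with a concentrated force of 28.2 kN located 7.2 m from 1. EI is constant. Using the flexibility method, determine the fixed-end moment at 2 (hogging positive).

Release both end moments; the primary structure is a simply-supported span 12 with redundants M_1 and M_2.
End rotations of the released simple span under the applied load (×1/EI):
  at 1: UDL 34: wL³/(24EI) = 2448/EI
  at 2: UDL 34: wL³/(24EI) = 2448/EI
  at 1: point load 28.2 at a = 7.2: Pab(L + b)/(6LEI) = 227.4/EI
  at 2: point load 28.2 at a = 7.2: Pab(L + a)/(6LEI) = 259.9/EI
  θ_10 = 2675/EI,  θ_20 = 2708/EI
Flexibility coefficients: a unit moment at one end gives L/(3EI) there and L/(6EI) at the far end, so f₁₁ = f₂₂ = 4/EI and f₁₂ = f₂₁ = 2/EI.
Compatibility — zero rotation at each built-in end:
  4 M_1 + 2 M_2 = 2675
  2 M_1 + 4 M_2 = 2708
Solving the pair gives M_1 = 440.5 kN·m and M_2 = 456.7 kN·m (hogging).

M_2 = 456.7 kN·m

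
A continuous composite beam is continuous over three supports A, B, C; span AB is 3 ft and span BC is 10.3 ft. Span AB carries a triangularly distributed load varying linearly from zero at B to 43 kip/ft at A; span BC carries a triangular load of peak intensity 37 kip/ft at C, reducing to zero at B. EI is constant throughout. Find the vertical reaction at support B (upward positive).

Take M_B as the redundant. Released structure: two simple spans AB and BC with a hinge at B.
End slopes at the hinge B, treating each span as simply supported:
  span AB: triangular load, peak 43: 7w₀L³/(360EI) = 22.57/EI
  span BC: triangular load, peak 37: 7w₀L³/(360EI) = 786.2/EI
  relative rotation θ_0 = (22.57 + 786.2)/EI = 808.7/EI
A unit hogging moment at B produces rotation L₁/(3EI) + L₂/(3EI) = 4.433/EI.
Slope continuity at B: θ_0 = M_B·4.433/EI, so M_B = 808.7/4.433 = 182.4 kip·ft (hogging).
Span AB, ΣM about A with M_B applied at B: R_B^{AB}·3 = 64.5 + 182.4, so R_B^{AB} = 82.31 kip and R_A = 64.5 − 82.31 = -17.81 kip.
Span BC, ΣM about C: R_B^{BC}·10.3 = 654.2 + 182.4, so R_B^{BC} = 81.23 kip and R_C = 190.6 − 81.23 = 109.3 kip.
R_B = 82.31 + 81.23 = 163.5 kip.

R_B = 163.5 kip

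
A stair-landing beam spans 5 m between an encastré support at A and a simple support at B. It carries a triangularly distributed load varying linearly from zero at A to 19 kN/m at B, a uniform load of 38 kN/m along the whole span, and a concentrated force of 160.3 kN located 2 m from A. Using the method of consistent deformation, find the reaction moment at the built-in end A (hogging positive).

M_A = 300.3 kN·m

Take the reaction at B as the redundant and release it; the primary structure is a cantilever fixed at A.
Primary-structure tip deflection at B by superposition:
  triangular load, peak 19 at the free end: 11w₀L⁴/(120EI) = 1089/EI
  UDL 38: wL⁴/(8EI) = 2969/EI
  point load 160.3 at a = 2: Pa²(3L − a)/(6EI) = 1389/EI
  δ_0 = 5447/EI
Flexibility coefficient — unit upward force at B: δ_{BB} = L³/(3EI) = 41.67/EI.
Compatibility at B: δ_0 − R_B·δ_{BB} = 0, so R_B = 5447/41.67 = 130.7 kN.
Moment equilibrium about A: M_A = Σ(load moments about A) − R_B·L = 953.9 − 130.7×5 = 300.3 kN·m.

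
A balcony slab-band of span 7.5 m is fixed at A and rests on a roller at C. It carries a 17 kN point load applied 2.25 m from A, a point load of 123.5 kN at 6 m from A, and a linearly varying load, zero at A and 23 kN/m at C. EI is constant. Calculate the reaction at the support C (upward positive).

R_C = 136.4 kN

Release the roller at C. Primary structure: cantilever fixed at A.
Downward deflection at the released point C due to the loads:
  point load 17 at a = 2.25: Pa²(3L − a)/(6EI) = 290.5/EI
  point load 123.5 at a = 6: Pa²(3L − a)/(6EI) = 12226/EI
  triangular load, peak 23 at the free end: 11w₀L⁴/(120EI) = 6671/EI
  δ_0 = 19188/EI
Tip deflection under a unit load at C: L³/(3EI) = 140.6/EI.
The prop prevents deflection at C: R_C = δ_0/δ_{CC} = 19188/140.6 = 136.4 kN.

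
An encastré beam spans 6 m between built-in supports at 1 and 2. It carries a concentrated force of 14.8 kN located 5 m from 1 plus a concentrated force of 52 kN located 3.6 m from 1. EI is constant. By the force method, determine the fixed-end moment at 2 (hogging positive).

M_2 = 55.21 kN·m

Release both end moments; the primary structure is a simply-supported span 12 with redundants M_1 and M_2.
On the primary (simply-supported) span, the end slopes from the loading are:
  at 1: point load 14.8 at a = 5: Pab(L + b)/(6LEI) = 14.39/EI
  at 2: point load 14.8 at a = 5: Pab(L + a)/(6LEI) = 22.61/EI
  at 1: point load 52 at a = 3.6: Pab(L + b)/(6LEI) = 104.8/EI
  at 2: point load 52 at a = 3.6: Pab(L + a)/(6LEI) = 119.8/EI
  θ_10 = 119.2/EI,  θ_20 = 142.4/EI
Flexibility coefficients: a unit moment at one end gives L/(3EI) there and L/(6EI) at the far end, so f₁₁ = f₂₂ = 2/EI and f₁₂ = f₂₁ = 1/EI.
Compatibility — zero rotation at each built-in end:
  2 M_1 + 1 M_2 = 119.2
  1 M_1 + 2 M_2 = 142.4
Solving the pair gives M_1 = 32.01 kN·m and M_2 = 55.21 kN·m (hogging).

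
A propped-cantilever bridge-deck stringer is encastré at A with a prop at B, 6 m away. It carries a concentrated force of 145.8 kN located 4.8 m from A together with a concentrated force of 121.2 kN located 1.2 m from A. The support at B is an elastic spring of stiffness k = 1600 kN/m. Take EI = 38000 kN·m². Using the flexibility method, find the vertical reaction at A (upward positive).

Choose R_B as the redundant. The primary structure is the cantilever fixed at A.
Downward deflection at the released point B due to the loads:
  point load 145.8 at a = 4.8: Pa²(3L − a)/(6EI) = 7390/EI
  point load 121.2 at a = 1.2: Pa²(3L − a)/(6EI) = 488.7/EI
  δ_0 = 7879/EI
Flexibility coefficient — unit upward force at B: δ_{BB} = L³/(3EI) = 72/EI.
With EI = 38000 kN·m²: δ_0 = 0.20734 m and δ_{BB} = 0.001895 m/kN.
Compatibility — the spring shortens by R_B/k under the reaction it provides: δ_0 − R_B·δ_{BB} = R_B/k. With 1/k = 0.000625 m/kN, R_B = δ_0 / (δ_{BB} + 1/k) = 0.20734 / (0.001895 + 0.000625) = 82.29 kN.
Vertical equilibrium: R_A = ΣP − R_B = 267 − 82.29 = 184.7 kN.

R_A = 184.7 kN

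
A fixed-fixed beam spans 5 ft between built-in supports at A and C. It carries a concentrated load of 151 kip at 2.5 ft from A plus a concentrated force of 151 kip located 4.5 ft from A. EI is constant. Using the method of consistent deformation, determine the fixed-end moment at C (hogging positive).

M_C = 155.5 kip·ft

Take the two fixed-end moments M_A, M_C as redundants; the released structure is the simple span AC.
End rotations of the released simple span under the applied load (×1/EI):
  at A: point load 151 at a = 2.5: Pab(L + b)/(6LEI) = 235.9/EI
  at C: point load 151 at a = 2.5: Pab(L + a)/(6LEI) = 235.9/EI
  at A: point load 151 at a = 4.5: Pab(L + b)/(6LEI) = 62.29/EI
  at C: point load 151 at a = 4.5: Pab(L + a)/(6LEI) = 107.6/EI
  θ_A0 = 298.2/EI,  θ_C0 = 343.5/EI
Flexibility coefficients: a unit moment at one end gives L/(3EI) there and L/(6EI) at the far end, so f₁₁ = f₂₂ = 1.667/EI and f₁₂ = f₂₁ = 0.8333/EI.
Compatibility — zero rotation at each built-in end:
  1.667 M_A + 0.8333 M_C = 298.2
  0.8333 M_A + 1.667 M_C = 343.5
Solving the pair gives M_A = 101.2 kip·ft and M_C = 155.5 kip·ft (hogging).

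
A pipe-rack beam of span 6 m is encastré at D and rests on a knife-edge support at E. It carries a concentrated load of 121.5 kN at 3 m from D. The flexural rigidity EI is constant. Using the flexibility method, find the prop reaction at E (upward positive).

R_E = 37.97 kN

Take the reaction at E as the redundant and release it; the primary structure is a cantilever fixed at D.
Free-end deflection of the primary structure under the applied loading (downward +):
  point load 121.5 at a = 3: Pa²(3L − a)/(6EI) = 2734/EI
Flexibility coefficient — unit upward force at E: δ_{EE} = L³/(3EI) = 72/EI.
Compatibility at E: δ_0 − R_E·δ_{EE} = 0, so R_E = 2734/72 = 37.97 kN.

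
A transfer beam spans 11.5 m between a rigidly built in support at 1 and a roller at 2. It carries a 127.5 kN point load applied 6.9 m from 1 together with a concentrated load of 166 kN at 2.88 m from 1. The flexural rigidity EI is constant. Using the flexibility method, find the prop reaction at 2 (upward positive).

R_2 = 69.39 kN

Choose R_2 as the redundant. The primary structure is the cantilever fixed at 1.
Free-end deflection of the primary structure under the applied loading (downward +):
  point load 127.5 at a = 6.9: Pa²(3L − a)/(6EI) = 27923/EI
  point load 166 at a = 2.88: Pa²(3L − a)/(6EI) = 7256/EI
  δ_0 = 35179/EI
Tip deflection under a unit load at 2: L³/(3EI) = 507/EI.
The prop prevents deflection at 2: R_2 = δ_0/δ_{22} = 35179/507 = 69.39 kN.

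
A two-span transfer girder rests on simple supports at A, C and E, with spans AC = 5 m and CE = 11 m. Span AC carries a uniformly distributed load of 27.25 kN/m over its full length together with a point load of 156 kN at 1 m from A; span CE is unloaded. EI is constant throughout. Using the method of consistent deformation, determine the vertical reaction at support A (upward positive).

R_A = 182.9 kN

Release continuity at C by inserting a hinge; the redundant is the internal moment M_C. The primary structure is two simply-supported spans AC and CE.
Rotations at C on the released spans (each span's end-slope, ×1/EI):
  span AC: UDL 27.25: wL³/(24EI) = 141.9/EI
  span AC: point load 156 at a = 1: Pab(L + a)/(6LEI) = 124.8/EI
  relative rotation θ_0 = (266.7 + 0)/EI = 266.7/EI
A unit hogging moment at C produces rotation L₁/(3EI) + L₂/(3EI) = 5.333/EI.
Slope continuity at C: θ_0 = M_C·5.333/EI, so M_C = 266.7/5.333 = 50.01 kN·m (hogging).
Span AC, ΣM about A with M_C applied at C: R_C^{AC}·5 = 496.6 + 50.01, so R_C^{AC} = 109.3 kN and R_A = 292.2 − 109.3 = 182.9 kN.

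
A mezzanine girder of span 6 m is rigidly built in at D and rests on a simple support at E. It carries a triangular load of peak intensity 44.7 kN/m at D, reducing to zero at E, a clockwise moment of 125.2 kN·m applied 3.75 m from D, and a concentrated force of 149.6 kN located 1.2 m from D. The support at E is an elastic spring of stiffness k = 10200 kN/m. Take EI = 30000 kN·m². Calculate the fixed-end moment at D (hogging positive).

M_D = 215 kN·m

Choose R_E as the redundant. The primary structure is the cantilever fixed at D.
Free-end deflection of the primary structure under the applied loading (downward +):
  triangular load, peak 44.7 at the fixed end: w₀L⁴/(30EI) = 1931/EI
  clockwise couple 125.2 at a = 3.75: M₀a(2L − a)/(2EI) = 1937/EI
  point load 149.6 at a = 1.2: Pa²(3L − a)/(6EI) = 603.2/EI
  δ_0 = 4471/EI
Flexibility coefficient — unit upward force at E: δ_{EE} = L³/(3EI) = 72/EI.
With EI = 30000 kN·m²: δ_0 = 0.14903 m and δ_{EE} = 0.0024 m/kN.
Compatibility — the spring shortens by R_E/k under the reaction it provides: δ_0 − R_E·δ_{EE} = R_E/k. With 1/k = 0.000098 m/kN, R_E = δ_0 / (δ_{EE} + 1/k) = 0.14903 / (0.0024 + 0.000098) = 59.66 kN.
Moment equilibrium about D: M_D = Σ(load moments about D) − R_E·L = 572.9 − 59.66×6 = 215 kN·m.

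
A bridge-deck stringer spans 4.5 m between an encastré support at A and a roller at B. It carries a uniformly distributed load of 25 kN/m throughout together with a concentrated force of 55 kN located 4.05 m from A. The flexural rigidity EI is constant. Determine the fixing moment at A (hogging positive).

Take the reaction at B as the redundant and release it; the primary structure is a cantilever fixed at A.
Downward deflection at the released point B due to the loads:
  UDL 25: wL⁴/(8EI) = 1281/EI
  point load 55 at a = 4.05: Pa²(3L − a)/(6EI) = 1421/EI
  δ_0 = 2702/EI
Tip deflection under a unit load at B: L³/(3EI) = 30.38/EI.
Compatibility at B: δ_0 − R_B·δ_{BB} = 0, so R_B = 2702/30.38 = 88.97 kN.
Moment equilibrium about A: M_A = Σ(load moments about A) − R_B·L = 475.9 − 88.97×4.5 = 75.53 kN·m.

M_A = 75.53 kN·m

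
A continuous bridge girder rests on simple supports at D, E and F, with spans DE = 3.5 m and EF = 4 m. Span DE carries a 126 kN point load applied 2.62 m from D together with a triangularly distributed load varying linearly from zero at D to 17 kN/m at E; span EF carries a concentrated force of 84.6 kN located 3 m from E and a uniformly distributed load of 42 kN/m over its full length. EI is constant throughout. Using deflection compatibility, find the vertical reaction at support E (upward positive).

Release continuity at E by inserting a hinge; the redundant is the internal moment M_E. The primary structure is two simply-supported spans DE and EF.
Discontinuity in slope at E on the released structure — sum the simple-span end rotations:
  span DE: point load 126 at a = 2.62: Pab(L + a)/(6LEI) = 84.66/EI
  span DE: triangular load, peak 17: w₀L³/(45EI) = 16.2/EI
  span EF: point load 84.6 at a = 3: Pab(L + b)/(6LEI) = 52.88/EI
  span EF: UDL 42: wL³/(24EI) = 112/EI
  relative rotation θ_0 = (100.9 + 164.9)/EI = 265.7/EI
A unit hogging moment at E produces rotation L₁/(3EI) + L₂/(3EI) = 2.5/EI.
Compatibility: M_E·(L₁+L₂)/(3EI) = θ_0, giving M_E = 106.3 kN·m (hogging).
Span DE, ΣM about D with M_E applied at E: R_E^{DE}·3.5 = 399.5 + 106.3, so R_E^{DE} = 144.5 kN and R_D = 155.8 − 144.5 = 11.23 kN.
Span EF, ΣM about F: R_E^{EF}·4 = 420.6 + 106.3, so R_E^{EF} = 131.7 kN and R_F = 252.6 − 131.7 = 120.9 kN.
R_E = 144.5 + 131.7 = 276.2 kN.

R_E = 276.2 kN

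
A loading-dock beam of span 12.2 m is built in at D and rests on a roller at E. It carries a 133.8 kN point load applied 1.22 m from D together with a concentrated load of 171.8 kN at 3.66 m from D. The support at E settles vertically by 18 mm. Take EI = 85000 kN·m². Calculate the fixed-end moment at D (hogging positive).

Take the reaction at E as the redundant and release it; the primary structure is a cantilever fixed at D.
Deflection at E on the released cantilever, summing each load's contribution:
  point load 133.8 at a = 1.22: Pa²(3L − a)/(6EI) = 1174/EI
  point load 171.8 at a = 3.66: Pa²(3L − a)/(6EI) = 12634/EI
  δ_0 = 13809/EI
Tip deflection under a unit load at E: L³/(3EI) = 605.3/EI.
With EI = 85000 kN·m²: δ_0 = 0.16246 m and δ_{EE} = 0.007121 m/kN.
Compatibility — the beam at E must follow the support down by 0.018 m: δ_0 − R_E·δ_{EE} = 0.018, so R_E = (0.16246 − 0.018)/0.007121 = 20.29 kN.
Moment equilibrium about D: M_D = Σ(load moments about D) − R_E·L = 792 − 20.29×12.2 = 544.5 kN·m.

M_D = 544.5 kN·m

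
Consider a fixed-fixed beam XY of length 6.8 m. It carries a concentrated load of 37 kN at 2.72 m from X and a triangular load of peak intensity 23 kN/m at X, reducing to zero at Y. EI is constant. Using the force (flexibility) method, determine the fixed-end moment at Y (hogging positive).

M_Y = 59.6 kN·m

Take the two fixed-end moments M_X, M_Y as redundants; the released structure is the simple span XY.
End rotations of the released simple span under the applied load (×1/EI):
  at X: point load 37 at a = 2.72: Pab(L + b)/(6LEI) = 109.5/EI
  at Y: point load 37 at a = 2.72: Pab(L + a)/(6LEI) = 95.81/EI
  at X: triangular load, peak 23: w₀L³/(45EI) = 160.7/EI
  at Y: triangular load, peak 23: 7w₀L³/(360EI) = 140.6/EI
  θ_X0 = 270.2/EI,  θ_Y0 = 236.4/EI
Flexibility coefficients: a unit moment at one end gives L/(3EI) there and L/(6EI) at the far end, so f₁₁ = f₂₂ = 2.267/EI and f₁₂ = f₂₁ = 1.133/EI.
Compatibility — zero rotation at each built-in end:
  2.267 M_X + 1.133 M_Y = 270.2
  1.133 M_X + 2.267 M_Y = 236.4
Solving the pair gives M_X = 89.41 kN·m and M_Y = 59.6 kN·m (hogging).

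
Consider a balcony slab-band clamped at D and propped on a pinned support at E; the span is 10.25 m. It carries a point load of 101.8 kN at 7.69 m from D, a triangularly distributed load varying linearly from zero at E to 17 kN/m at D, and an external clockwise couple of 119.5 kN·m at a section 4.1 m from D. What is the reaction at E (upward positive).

Remove the prop at E; the released (primary) structure is a cantilever built in at D.
Free-end deflection of the primary structure under the applied loading (downward +):
  point load 101.8 at a = 7.69: Pa²(3L − a)/(6EI) = 23137/EI
  triangular load, peak 17 at the fixed end: w₀L⁴/(30EI) = 6255/EI
  clockwise couple 119.5 at a = 4.1: M₀a(2L − a)/(2EI) = 4018/EI
  δ_0 = 33410/EI
Flexibility coefficient — unit upward force at E: δ_{EE} = L³/(3EI) = 359/EI.
Compatibility at E: δ_0 − R_E·δ_{EE} = 0, so R_E = 33410/359 = 93.07 kN.

R_E = 93.07 kN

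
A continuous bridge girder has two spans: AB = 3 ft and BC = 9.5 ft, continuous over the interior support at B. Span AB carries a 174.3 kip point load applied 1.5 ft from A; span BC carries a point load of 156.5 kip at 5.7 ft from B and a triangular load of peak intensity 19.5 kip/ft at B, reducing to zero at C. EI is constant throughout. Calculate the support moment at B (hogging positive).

Insert a hinge at B; M_B is the redundant, and each span becomes simply supported.
End slopes at the hinge B, treating each span as simply supported:
  span AB: point load 174.3 at a = 1.5: Pab(L + a)/(6LEI) = 98.04/EI
  span BC: point load 156.5 at a = 5.7: Pab(L + b)/(6LEI) = 791/EI
  span BC: triangular load, peak 19.5: w₀L³/(45EI) = 371.5/EI
  relative rotation θ_0 = (98.04 + 1162)/EI = 1261/EI
A unit hogging moment at B produces rotation L₁/(3EI) + L₂/(3EI) = 4.167/EI.
Slope continuity at B: θ_0 = M_B·4.167/EI, so M_B = 1261/4.167 = 302.5 kip·ft (hogging).

M_B = 302.5 kip·ft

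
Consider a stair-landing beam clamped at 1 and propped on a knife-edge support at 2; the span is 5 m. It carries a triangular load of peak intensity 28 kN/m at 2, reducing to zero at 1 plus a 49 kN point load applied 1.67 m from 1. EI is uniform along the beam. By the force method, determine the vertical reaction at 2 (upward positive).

R_2 = 45.79 kN

Choose R_2 as the redundant. The primary structure is the cantilever fixed at 1.
Deflection at 2 on the released cantilever, summing each load's contribution:
  triangular load, peak 28 at the free end: 11w₀L⁴/(120EI) = 1604/EI
  point load 49 at a = 1.67: Pa²(3L − a)/(6EI) = 303.6/EI
  δ_0 = 1908/EI
Flexibility coefficient — unit upward force at 2: δ_{22} = L³/(3EI) = 41.67/EI.
Compatibility at 2: δ_0 − R_2·δ_{22} = 0, so R_2 = 1908/41.67 = 45.79 kN.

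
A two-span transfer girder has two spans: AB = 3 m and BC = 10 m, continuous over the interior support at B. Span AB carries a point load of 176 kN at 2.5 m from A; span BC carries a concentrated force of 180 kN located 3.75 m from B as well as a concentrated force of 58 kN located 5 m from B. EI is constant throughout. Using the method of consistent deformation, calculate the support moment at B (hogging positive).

Insert a hinge at B; M_B is the redundant, and each span becomes simply supported.
Rotations at B on the released spans (each span's end-slope, ×1/EI):
  span AB: point load 176 at a = 2.5: Pab(L + a)/(6LEI) = 67.22/EI
  span BC: point load 180 at a = 3.75: Pab(L + b)/(6LEI) = 1143/EI
  span BC: point load 58 at a = 5: Pab(L + b)/(6LEI) = 362.5/EI
  relative rotation θ_0 = (67.22 + 1505)/EI = 1572/EI
A unit hogging moment at B produces rotation L₁/(3EI) + L₂/(3EI) = 4.333/EI.
Compatibility: M_B·(L₁+L₂)/(3EI) = θ_0, giving M_B = 362.8 kN·m (hogging).

M_B = 362.8 kN·m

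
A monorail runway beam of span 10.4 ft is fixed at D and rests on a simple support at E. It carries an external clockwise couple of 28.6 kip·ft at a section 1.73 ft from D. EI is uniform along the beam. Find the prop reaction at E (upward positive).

Choose R_E as the redundant. The primary structure is the cantilever fixed at D.
Primary-structure tip deflection at E by superposition:
  clockwise couple 28.6 at a = 1.73: M₀a(2L − a)/(2EI) = 471.8/EI
Flexibility coefficient — unit upward force at E: δ_{EE} = L³/(3EI) = 375/EI.
Compatibility at E: δ_0 − R_E·δ_{EE} = 0, so R_E = 471.8/375 = 1.258 kip.

R_E = 1.258 kip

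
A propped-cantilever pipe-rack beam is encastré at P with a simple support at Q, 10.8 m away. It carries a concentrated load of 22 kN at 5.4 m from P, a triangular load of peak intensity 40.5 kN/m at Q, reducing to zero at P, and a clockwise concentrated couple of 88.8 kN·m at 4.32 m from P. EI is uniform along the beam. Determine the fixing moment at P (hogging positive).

Choose R_Q as the redundant. The primary structure is the cantilever fixed at P.
Deflection at Q on the released cantilever, summing each load's contribution:
  point load 22 at a = 5.4: Pa²(3L − a)/(6EI) = 2887/EI
  triangular load, peak 40.5 at the free end: 11w₀L⁴/(120EI) = 50508/EI
  clockwise couple 88.8 at a = 4.32: M₀a(2L − a)/(2EI) = 3314/EI
  δ_0 = 56709/EI
Tip deflection under a unit load at Q: L³/(3EI) = 419.9/EI.
The prop prevents deflection at Q: R_Q = δ_0/δ_{QQ} = 56709/419.9 = 135.1 kN.
Moment equilibrium about P: M_P = Σ(load moments about P) − R_Q·L = 1782 − 135.1×10.8 = 323.7 kN·m.

M_P = 323.7 kN·m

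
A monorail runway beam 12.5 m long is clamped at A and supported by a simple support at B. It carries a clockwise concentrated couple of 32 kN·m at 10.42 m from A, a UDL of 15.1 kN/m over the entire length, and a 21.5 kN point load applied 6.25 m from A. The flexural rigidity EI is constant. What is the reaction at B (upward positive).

R_B = 81.23 kN

Choose R_B as the redundant. The primary structure is the cantilever fixed at A.
Primary-structure tip deflection at B by superposition:
  clockwise couple 32 at a = 10.42: M₀a(2L − a)/(2EI) = 2431/EI
  UDL 15.1: wL⁴/(8EI) = 46082/EI
  point load 21.5 at a = 6.25: Pa²(3L − a)/(6EI) = 4374/EI
  δ_0 = 52887/EI
Flexibility coefficient — unit upward force at B: δ_{BB} = L³/(3EI) = 651/EI.
Compatibility at B: δ_0 − R_B·δ_{BB} = 0, so R_B = 52887/651 = 81.23 kN.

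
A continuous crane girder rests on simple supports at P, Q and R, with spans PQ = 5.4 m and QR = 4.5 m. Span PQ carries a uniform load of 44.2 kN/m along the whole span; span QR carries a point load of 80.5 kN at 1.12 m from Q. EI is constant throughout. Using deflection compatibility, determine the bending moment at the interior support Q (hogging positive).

Release continuity at Q by inserting a hinge; the redundant is the internal moment M_Q. The primary structure is two simply-supported spans PQ and QR.
End slopes at the hinge Q, treating each span as simply supported:
  span PQ: UDL 44.2: wL³/(24EI) = 290/EI
  span QR: point load 80.5 at a = 1.12: Pab(L + b)/(6LEI) = 88.94/EI
  relative rotation θ_0 = (290 + 88.94)/EI = 378.9/EI
A unit hogging moment at Q produces rotation L₁/(3EI) + L₂/(3EI) = 3.3/EI.
Compatibility: M_Q·(L₁+L₂)/(3EI) = θ_0, giving M_Q = 114.8 kN·m (hogging).

M_Q = 114.8 kN·m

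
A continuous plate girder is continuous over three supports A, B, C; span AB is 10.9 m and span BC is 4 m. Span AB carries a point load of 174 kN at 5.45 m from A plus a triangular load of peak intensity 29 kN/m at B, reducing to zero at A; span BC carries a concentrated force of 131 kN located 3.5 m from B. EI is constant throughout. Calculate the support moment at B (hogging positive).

Take M_B as the redundant. Released structure: two simple spans AB and BC with a hinge at B.
End slopes at the hinge B, treating each span as simply supported:
  span AB: point load 174 at a = 5.45: Pab(L + a)/(6LEI) = 1292/EI
  span AB: triangular load, peak 29: w₀L³/(45EI) = 834.6/EI
  span BC: point load 131 at a = 3.5: Pab(L + b)/(6LEI) = 42.98/EI
  relative rotation θ_0 = (2127 + 42.98)/EI = 2170/EI
A unit hogging moment at B produces rotation L₁/(3EI) + L₂/(3EI) = 4.967/EI.
Slope continuity at B: θ_0 = M_B·4.967/EI, so M_B = 2170/4.967 = 436.8 kN·m (hogging).

M_B = 436.8 kN·m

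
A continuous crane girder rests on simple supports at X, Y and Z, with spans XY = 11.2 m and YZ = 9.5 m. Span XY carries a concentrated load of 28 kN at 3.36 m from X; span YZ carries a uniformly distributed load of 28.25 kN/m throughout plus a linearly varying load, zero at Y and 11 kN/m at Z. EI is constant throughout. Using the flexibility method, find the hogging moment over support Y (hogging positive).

M_Y = 196 kN·m

Release continuity at Y by inserting a hinge; the redundant is the internal moment M_Y. The primary structure is two simply-supported spans XY and YZ.
Discontinuity in slope at Y on the released structure — sum the simple-span end rotations:
  span XY: point load 28 at a = 3.36: Pab(L + a)/(6LEI) = 159.8/EI
  span YZ: UDL 28.25: wL³/(24EI) = 1009/EI
  span YZ: triangular load, peak 11: 7w₀L³/(360EI) = 183.4/EI
  relative rotation θ_0 = (159.8 + 1193)/EI = 1352/EI
A unit hogging moment at Y produces rotation L₁/(3EI) + L₂/(3EI) = 6.9/EI.
Slope continuity at Y: θ_0 = M_Y·6.9/EI, so M_Y = 1352/6.9 = 196 kN·m (hogging).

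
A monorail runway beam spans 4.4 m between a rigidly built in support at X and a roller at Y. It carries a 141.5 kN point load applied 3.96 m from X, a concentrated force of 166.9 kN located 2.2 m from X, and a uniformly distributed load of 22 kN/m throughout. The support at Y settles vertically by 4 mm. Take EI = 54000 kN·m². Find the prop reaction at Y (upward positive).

R_Y = 201.2 kN

Take the reaction at Y as the redundant and release it; the primary structure is a cantilever fixed at X.
Deflection at Y on the released cantilever, summing each load's contribution:
  point load 141.5 at a = 3.96: Pa²(3L − a)/(6EI) = 3417/EI
  point load 166.9 at a = 2.2: Pa²(3L − a)/(6EI) = 1481/EI
  UDL 22: wL⁴/(8EI) = 1031/EI
  δ_0 = 5929/EI
Tip deflection under a unit load at Y: L³/(3EI) = 28.39/EI.
With EI = 54000 kN·m²: δ_0 = 0.10979 m and δ_{YY} = 0.000526 m/kN.
Compatibility — the beam at Y must follow the support down by 0.004 m: δ_0 − R_Y·δ_{YY} = 0.004, so R_Y = (0.10979 − 0.004)/0.000526 = 201.2 kN.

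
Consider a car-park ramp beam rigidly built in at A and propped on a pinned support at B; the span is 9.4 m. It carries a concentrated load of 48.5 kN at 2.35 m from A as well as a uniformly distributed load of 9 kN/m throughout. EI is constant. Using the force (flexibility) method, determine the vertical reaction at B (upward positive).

Remove the prop at B; the released (primary) structure is a cantilever built in at A.
Deflection at B on the released cantilever, summing each load's contribution:
  point load 48.5 at a = 2.35: Pa²(3L − a)/(6EI) = 1154/EI
  UDL 9: wL⁴/(8EI) = 8783/EI
  δ_0 = 9937/EI
Tip deflection under a unit load at B: L³/(3EI) = 276.9/EI.
The prop prevents deflection at B: R_B = δ_0/δ_{BB} = 9937/276.9 = 35.89 kN.

R_B = 35.89 kN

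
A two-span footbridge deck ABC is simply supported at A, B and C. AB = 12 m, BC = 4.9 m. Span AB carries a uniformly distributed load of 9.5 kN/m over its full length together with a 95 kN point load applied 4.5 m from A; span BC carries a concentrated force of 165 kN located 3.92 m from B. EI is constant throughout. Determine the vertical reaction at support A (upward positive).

Take M_B as the redundant. Released structure: two simple spans AB and BC with a hinge at B.
Discontinuity in slope at B on the released structure — sum the simple-span end rotations:
  span AB: UDL 9.5: wL³/(24EI) = 684/EI
  span AB: point load 95 at a = 4.5: Pab(L + a)/(6LEI) = 734.8/EI
  span BC: point load 165 at a = 3.92: Pab(L + b)/(6LEI) = 126.8/EI
  relative rotation θ_0 = (1419 + 126.8)/EI = 1546/EI
A unit hogging moment at B produces rotation L₁/(3EI) + L₂/(3EI) = 5.633/EI.
Slope continuity at B: θ_0 = M_B·5.633/EI, so M_B = 1546/5.633 = 274.4 kN·m (hogging).
Span AB, ΣM about A with M_B applied at B: R_B^{AB}·12 = 1112 + 274.4, so R_B^{AB} = 115.5 kN and R_A = 209 − 115.5 = 93.51 kN.

R_A = 93.51 kN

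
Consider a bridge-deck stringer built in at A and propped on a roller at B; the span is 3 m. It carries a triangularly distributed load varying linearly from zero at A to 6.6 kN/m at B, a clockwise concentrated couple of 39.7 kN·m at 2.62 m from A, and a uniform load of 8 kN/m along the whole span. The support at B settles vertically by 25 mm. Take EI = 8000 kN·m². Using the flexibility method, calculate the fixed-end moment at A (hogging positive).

Take the reaction at B as the redundant and release it; the primary structure is a cantilever fixed at A.
Deflection at B on the released cantilever, summing each load's contribution:
  triangular load, peak 6.6 at the free end: 11w₀L⁴/(120EI) = 49.01/EI
  clockwise couple 39.7 at a = 2.62: M₀a(2L − a)/(2EI) = 175.8/EI
  UDL 8: wL⁴/(8EI) = 81/EI
  δ_0 = 305.8/EI
Tip deflection under a unit load at B: L³/(3EI) = 9/EI.
With EI = 8000 kN·m²: δ_0 = 0.038224 m and δ_{BB} = 0.001125 m/kN.
Compatibility — the beam at B must follow the support down by 0.025 m: δ_0 − R_B·δ_{BB} = 0.025, so R_B = (0.038224 − 0.025)/0.001125 = 11.75 kN.
Moment equilibrium about A: M_A = Σ(load moments about A) − R_B·L = 95.5 − 11.75×3 = 60.24 kN·m.

M_A = 60.24 kN·m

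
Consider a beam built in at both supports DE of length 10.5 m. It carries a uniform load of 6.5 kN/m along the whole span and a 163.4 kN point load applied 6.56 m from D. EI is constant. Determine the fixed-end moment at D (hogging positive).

M_D = 210.6 kN·m

Release both end moments; the primary structure is a simply-supported span DE with redundants M_D and M_E.
End rotations of the released simple span under the applied load (×1/EI):
  at D: UDL 6.5: wL³/(24EI) = 313.5/EI
  at E: UDL 6.5: wL³/(24EI) = 313.5/EI
  at D: point load 163.4 at a = 6.56: Pab(L + b)/(6LEI) = 968/EI
  at E: point load 163.4 at a = 6.56: Pab(L + a)/(6LEI) = 1144/EI
  θ_D0 = 1282/EI,  θ_E0 = 1457/EI
Flexibility coefficients: a unit moment at one end gives L/(3EI) there and L/(6EI) at the far end, so f₁₁ = f₂₂ = 3.5/EI and f₁₂ = f₂₁ = 1.75/EI.
Compatibility — zero rotation at each built-in end:
  3.5 M_D + 1.75 M_E = 1282
  1.75 M_D + 3.5 M_E = 1457
Solving the pair gives M_D = 210.6 kN·m and M_E = 311 kN·m (hogging).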